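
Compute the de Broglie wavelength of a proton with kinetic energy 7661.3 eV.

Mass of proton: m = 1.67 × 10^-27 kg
3.27 × 10^-13 m

Using λ = h/√(2mKE):

First convert KE to Joules: KE = 7661.3 eV = 1.227 × 10^-15 J

λ = h/√(2mKE)
λ = (6.626 × 10^-34 J·s) / √(2 × 1.67 × 10^-27 kg × 1.227 × 10^-15 J)
λ = 3.27 × 10^-13 m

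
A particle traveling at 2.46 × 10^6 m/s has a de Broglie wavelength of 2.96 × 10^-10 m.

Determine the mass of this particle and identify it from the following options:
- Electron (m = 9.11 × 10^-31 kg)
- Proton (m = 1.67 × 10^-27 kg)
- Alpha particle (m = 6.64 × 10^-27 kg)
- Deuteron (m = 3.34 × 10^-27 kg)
The particle is an electron.

From λ = h/(mv), solve for mass:

m = h/(λv)
m = (6.626 × 10^-34 J·s) / (2.96 × 10^-10 m × 2.46 × 10^6 m/s)
m = 9.10 × 10^-31 kg

Comparing with the listed masses, this is closest to an electron.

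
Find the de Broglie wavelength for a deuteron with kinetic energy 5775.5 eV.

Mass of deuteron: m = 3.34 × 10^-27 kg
2.67 × 10^-13 m

Using λ = h/√(2mKE):

First convert KE to Joules: KE = 5775.5 eV = 9.253 × 10^-16 J

λ = h/√(2mKE)
λ = (6.626 × 10^-34 J·s) / √(2 × 3.34 × 10^-27 kg × 9.253 × 10^-16 J)
λ = 2.67 × 10^-13 m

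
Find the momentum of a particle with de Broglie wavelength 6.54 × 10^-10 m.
1.01 × 10^-24 kg·m/s

From the de Broglie relation λ = h/p, we solve for p:

p = h/λ
p = (6.626 × 10^-34 J·s) / (6.54 × 10^-10 m)
p = 1.01 × 10^-24 kg·m/s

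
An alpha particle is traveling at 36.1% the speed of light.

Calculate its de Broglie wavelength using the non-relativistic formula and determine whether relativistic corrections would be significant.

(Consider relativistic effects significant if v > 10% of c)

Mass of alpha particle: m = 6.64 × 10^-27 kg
Yes, relativistic corrections are needed.

Using the non-relativistic de Broglie formula λ = h/(mv):

v = 36.1% × c = 1.082 × 10^8 m/s

λ = h/(mv)
λ = (6.626 × 10^-34 J·s) / (6.64 × 10^-27 kg × 1.082 × 10^8 m/s)
λ = 9.22 × 10^-16 m

Since v = 36.1% of c > 10% of c, relativistic corrections ARE significant and the actual wavelength would differ from this non-relativistic estimate.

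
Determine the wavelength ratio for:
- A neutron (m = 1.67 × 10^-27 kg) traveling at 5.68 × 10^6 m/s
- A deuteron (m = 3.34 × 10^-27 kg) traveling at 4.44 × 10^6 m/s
λ₁/λ₂ = 1.56

Using λ = h/(mv):

λ₁ = h/(m₁v₁) = 6.99 × 10^-14 m
λ₂ = h/(m₂v₂) = 4.47 × 10^-14 m

Ratio λ₁/λ₂ = (m₂v₂)/(m₁v₁)
         = (3.34 × 10^-27 kg × 4.44 × 10^6 m/s) / (1.67 × 10^-27 kg × 5.68 × 10^6 m/s)
         = 1.56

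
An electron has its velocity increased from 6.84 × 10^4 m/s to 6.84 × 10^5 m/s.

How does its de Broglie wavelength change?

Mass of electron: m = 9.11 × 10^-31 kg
The wavelength decreases by a factor of 10.

Using λ = h/(mv):

Initial wavelength: λ₁ = h/(mv₁) = 1.06 × 10^-8 m
Final wavelength: λ₂ = h/(mv₂) = 1.06 × 10^-9 m

Since λ ∝ 1/v, when velocity increases by a factor of 10, the wavelength decreases by a factor of 10.

λ₂/λ₁ = v₁/v₂ = 1/10

The wavelength decreases by a factor of 10.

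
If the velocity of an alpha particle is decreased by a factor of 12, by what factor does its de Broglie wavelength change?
The wavelength increases by a factor of 12.

From λ = h/(mv), the wavelength is inversely proportional to velocity:

λ ∝ 1/v

If v → v/12, then λ → 12λ

When velocity is decreased by a factor of 12, the wavelength increases by a factor of 12.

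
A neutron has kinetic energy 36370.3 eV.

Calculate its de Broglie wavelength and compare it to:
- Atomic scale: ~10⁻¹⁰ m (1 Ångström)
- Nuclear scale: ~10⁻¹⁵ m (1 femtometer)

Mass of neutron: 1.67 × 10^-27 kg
λ = 1.50 × 10^-13 m, which is between nuclear and atomic scales.

Using λ = h/√(2mKE):

KE = 36370.3 eV = 5.827 × 10^-15 J

λ = h/√(2mKE)
λ = (6.626 × 10^-34 J·s) / √(2 × 1.67 × 10^-27 kg × 5.827 × 10^-15 J)
λ = 1.50 × 10^-13 m

Comparison:
- Atomic scale (10⁻¹⁰ m): λ is 0.0015× this size
- Nuclear scale (10⁻¹⁵ m): λ is 1.5e+02× this size

The wavelength is between nuclear and atomic scales.

This wavelength is appropriate for probing atomic structure but too large for nuclear physics experiments.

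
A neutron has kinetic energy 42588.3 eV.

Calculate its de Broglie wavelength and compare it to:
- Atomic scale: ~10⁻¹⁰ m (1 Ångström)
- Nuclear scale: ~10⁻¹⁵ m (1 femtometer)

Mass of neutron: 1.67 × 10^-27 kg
λ = 1.39 × 10^-13 m, which is between nuclear and atomic scales.

Using λ = h/√(2mKE):

KE = 42588.3 eV = 6.823 × 10^-15 J

λ = h/√(2mKE)
λ = (6.626 × 10^-34 J·s) / √(2 × 1.67 × 10^-27 kg × 6.823 × 10^-15 J)
λ = 1.39 × 10^-13 m

Comparison:
- Atomic scale (10⁻¹⁰ m): λ is 0.0014× this size
- Nuclear scale (10⁻¹⁵ m): λ is 1.4e+02× this size

The wavelength is between nuclear and atomic scales.

This wavelength is appropriate for probing atomic structure but too large for nuclear physics experiments.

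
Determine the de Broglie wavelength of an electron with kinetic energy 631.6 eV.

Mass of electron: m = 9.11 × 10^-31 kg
4.88 × 10^-11 m

Using λ = h/√(2mKE):

First convert KE to Joules: KE = 631.6 eV = 1.012 × 10^-16 J

λ = h/√(2mKE)
λ = (6.626 × 10^-34 J·s) / √(2 × 9.11 × 10^-31 kg × 1.012 × 10^-16 J)
λ = 4.88 × 10^-11 m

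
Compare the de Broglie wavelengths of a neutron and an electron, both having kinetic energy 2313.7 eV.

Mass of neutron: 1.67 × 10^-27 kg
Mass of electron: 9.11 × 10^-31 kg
The electron has the longer wavelength.

Using λ = h/√(2mKE):

For neutron: λ₁ = h/√(2m₁KE) = 5.95 × 10^-13 m
For electron: λ₂ = h/√(2m₂KE) = 2.55 × 10^-11 m

Since λ ∝ 1/√m at constant kinetic energy, the lighter particle has the longer wavelength.

The electron has the longer de Broglie wavelength.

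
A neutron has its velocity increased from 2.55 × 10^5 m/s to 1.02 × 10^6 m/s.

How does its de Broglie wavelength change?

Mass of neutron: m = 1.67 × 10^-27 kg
The wavelength decreases by a factor of 4.

Using λ = h/(mv):

Initial wavelength: λ₁ = h/(mv₁) = 1.56 × 10^-12 m
Final wavelength: λ₂ = h/(mv₂) = 3.89 × 10^-13 m

Since λ ∝ 1/v, when velocity increases by a factor of 4, the wavelength decreases by a factor of 4.

λ₂/λ₁ = v₁/v₂ = 1/4

The wavelength decreases by a factor of 4.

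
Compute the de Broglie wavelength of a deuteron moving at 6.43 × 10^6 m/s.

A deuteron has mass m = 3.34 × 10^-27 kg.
3.09 × 10^-14 m

Using the de Broglie relation λ = h/(mv):

λ = h/(mv)
λ = (6.626 × 10^-34 J·s) / (3.34 × 10^-27 kg × 6.43 × 10^6 m/s)
λ = 3.09 × 10^-14 m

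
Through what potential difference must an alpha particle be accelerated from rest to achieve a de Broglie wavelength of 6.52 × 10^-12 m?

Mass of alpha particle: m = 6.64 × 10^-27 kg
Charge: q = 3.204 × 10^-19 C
2.43 V

From λ = h/√(2mqV), we solve for V:

λ² = h²/(2mqV)
V = h²/(2mqλ²)
V = (6.626 × 10^-34 J·s)² / (2 × 6.64 × 10^-27 kg × 3.204 × 10^-19 C × (6.52 × 10^-12 m)²)
V = 2.43 V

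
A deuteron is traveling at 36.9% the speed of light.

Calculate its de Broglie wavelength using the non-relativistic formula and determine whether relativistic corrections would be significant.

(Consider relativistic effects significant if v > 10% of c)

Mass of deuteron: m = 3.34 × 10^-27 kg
Yes, relativistic corrections are needed.

Using the non-relativistic de Broglie formula λ = h/(mv):

v = 36.9% × c = 1.106 × 10^8 m/s

λ = h/(mv)
λ = (6.626 × 10^-34 J·s) / (3.34 × 10^-27 kg × 1.106 × 10^8 m/s)
λ = 1.79 × 10^-15 m

Since v = 36.9% of c > 10% of c, relativistic corrections ARE significant and the actual wavelength would differ from this non-relativistic estimate.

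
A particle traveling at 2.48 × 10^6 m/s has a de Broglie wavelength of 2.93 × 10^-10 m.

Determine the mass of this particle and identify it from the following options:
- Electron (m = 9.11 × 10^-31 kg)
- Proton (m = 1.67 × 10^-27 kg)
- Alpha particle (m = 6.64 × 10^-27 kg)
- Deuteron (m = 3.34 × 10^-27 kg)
The particle is an electron.

From λ = h/(mv), solve for mass:

m = h/(λv)
m = (6.626 × 10^-34 J·s) / (2.93 × 10^-10 m × 2.48 × 10^6 m/s)
m = 9.12 × 10^-31 kg

Comparing with the listed masses, this is closest to an electron.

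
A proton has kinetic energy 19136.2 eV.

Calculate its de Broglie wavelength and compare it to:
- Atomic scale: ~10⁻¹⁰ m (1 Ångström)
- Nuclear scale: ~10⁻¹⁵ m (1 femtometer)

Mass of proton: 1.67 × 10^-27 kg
λ = 2.07 × 10^-13 m, which is between nuclear and atomic scales.

Using λ = h/√(2mKE):

KE = 19136.2 eV = 3.066 × 10^-15 J

λ = h/√(2mKE)
λ = (6.626 × 10^-34 J·s) / √(2 × 1.67 × 10^-27 kg × 3.066 × 10^-15 J)
λ = 2.07 × 10^-13 m

Comparison:
- Atomic scale (10⁻¹⁰ m): λ is 0.0021× this size
- Nuclear scale (10⁻¹⁵ m): λ is 2.1e+02× this size

The wavelength is between nuclear and atomic scales.

This wavelength is appropriate for probing atomic structure but too large for nuclear physics experiments.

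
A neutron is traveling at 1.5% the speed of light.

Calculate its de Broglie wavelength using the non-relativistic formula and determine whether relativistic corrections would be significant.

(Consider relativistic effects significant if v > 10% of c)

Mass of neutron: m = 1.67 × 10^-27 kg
No, relativistic corrections are not needed.

Using the non-relativistic de Broglie formula λ = h/(mv):

v = 1.5% × c = 4.497 × 10^6 m/s

λ = h/(mv)
λ = (6.626 × 10^-34 J·s) / (1.67 × 10^-27 kg × 4.497 × 10^6 m/s)
λ = 8.82 × 10^-14 m

Since v = 1.5% of c < 10% of c, relativistic corrections are NOT significant and this non-relativistic result is a good approximation.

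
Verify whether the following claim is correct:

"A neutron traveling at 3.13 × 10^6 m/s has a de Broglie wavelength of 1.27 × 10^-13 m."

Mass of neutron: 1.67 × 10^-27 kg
True

The claim is correct.

Using λ = h/(mv):
λ = (6.626 × 10^-34 J·s) / (1.67 × 10^-27 kg × 3.13 × 10^6 m/s)
λ = 1.27 × 10^-13 m

This matches the claimed value.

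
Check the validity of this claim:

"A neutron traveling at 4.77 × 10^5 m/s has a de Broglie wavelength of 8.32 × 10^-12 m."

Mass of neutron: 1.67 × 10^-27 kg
False

The claim is incorrect.

Using λ = h/(mv):
λ = (6.626 × 10^-34 J·s) / (1.67 × 10^-27 kg × 4.77 × 10^5 m/s)
λ = 8.32 × 10^-13 m

The actual wavelength differs from the claimed 8.32 × 10^-12 m.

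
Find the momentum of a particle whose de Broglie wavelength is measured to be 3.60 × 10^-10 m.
1.84 × 10^-24 kg·m/s

From the de Broglie relation λ = h/p, we solve for p:

p = h/λ
p = (6.626 × 10^-34 J·s) / (3.60 × 10^-10 m)
p = 1.84 × 10^-24 kg·m/s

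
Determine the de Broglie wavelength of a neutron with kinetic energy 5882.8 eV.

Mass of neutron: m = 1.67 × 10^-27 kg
3.73 × 10^-13 m

Using λ = h/√(2mKE):

First convert KE to Joules: KE = 5882.8 eV = 9.425 × 10^-16 J

λ = h/√(2mKE)
λ = (6.626 × 10^-34 J·s) / √(2 × 1.67 × 10^-27 kg × 9.425 × 10^-16 J)
λ = 3.73 × 10^-13 m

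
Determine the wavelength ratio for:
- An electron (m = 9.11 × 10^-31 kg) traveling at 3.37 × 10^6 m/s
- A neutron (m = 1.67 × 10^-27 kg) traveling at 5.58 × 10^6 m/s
λ₁/λ₂ = 3.04 × 10^3

Using λ = h/(mv):

λ₁ = h/(m₁v₁) = 2.16 × 10^-10 m
λ₂ = h/(m₂v₂) = 7.11 × 10^-14 m

Ratio λ₁/λ₂ = (m₂v₂)/(m₁v₁)
         = (1.67 × 10^-27 kg × 5.58 × 10^6 m/s) / (9.11 × 10^-31 kg × 3.37 × 10^6 m/s)
         = 3.04 × 10^3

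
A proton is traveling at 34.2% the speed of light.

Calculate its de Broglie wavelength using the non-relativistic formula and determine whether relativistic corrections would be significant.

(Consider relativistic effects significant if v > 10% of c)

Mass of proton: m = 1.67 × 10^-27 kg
Yes, relativistic corrections are needed.

Using the non-relativistic de Broglie formula λ = h/(mv):

v = 34.2% × c = 1.025 × 10^8 m/s

λ = h/(mv)
λ = (6.626 × 10^-34 J·s) / (1.67 × 10^-27 kg × 1.025 × 10^8 m/s)
λ = 3.87 × 10^-15 m

Since v = 34.2% of c > 10% of c, relativistic corrections ARE significant and the actual wavelength would differ from this non-relativistic estimate.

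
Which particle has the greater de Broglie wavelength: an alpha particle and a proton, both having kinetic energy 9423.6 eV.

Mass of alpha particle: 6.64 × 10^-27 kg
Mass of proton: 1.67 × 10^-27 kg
The proton has the longer wavelength.

Using λ = h/√(2mKE):

For alpha particle: λ₁ = h/√(2m₁KE) = 1.48 × 10^-13 m
For proton: λ₂ = h/√(2m₂KE) = 2.95 × 10^-13 m

Since λ ∝ 1/√m at constant kinetic energy, the lighter particle has the longer wavelength.

The proton has the longer de Broglie wavelength.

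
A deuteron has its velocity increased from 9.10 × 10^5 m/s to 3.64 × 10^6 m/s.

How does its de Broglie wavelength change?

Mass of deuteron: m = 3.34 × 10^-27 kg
The wavelength decreases by a factor of 4.

Using λ = h/(mv):

Initial wavelength: λ₁ = h/(mv₁) = 2.18 × 10^-13 m
Final wavelength: λ₂ = h/(mv₂) = 5.45 × 10^-14 m

Since λ ∝ 1/v, when velocity increases by a factor of 4, the wavelength decreases by a factor of 4.

λ₂/λ₁ = v₁/v₂ = 1/4

The wavelength decreases by a factor of 4.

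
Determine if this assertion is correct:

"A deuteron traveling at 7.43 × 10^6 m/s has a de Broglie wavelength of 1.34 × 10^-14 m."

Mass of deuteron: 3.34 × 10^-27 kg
False

The claim is incorrect.

Using λ = h/(mv):
λ = (6.626 × 10^-34 J·s) / (3.34 × 10^-27 kg × 7.43 × 10^6 m/s)
λ = 2.67 × 10^-14 m

The actual wavelength differs from the claimed 1.34 × 10^-14 m.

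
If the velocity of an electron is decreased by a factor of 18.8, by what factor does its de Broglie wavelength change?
The wavelength increases by a factor of 18.8.

From λ = h/(mv), the wavelength is inversely proportional to velocity:

λ ∝ 1/v

If v → v/18.8, then λ → 18.8λ

When velocity is decreased by a factor of 18.8, the wavelength increases by a factor of 18.8.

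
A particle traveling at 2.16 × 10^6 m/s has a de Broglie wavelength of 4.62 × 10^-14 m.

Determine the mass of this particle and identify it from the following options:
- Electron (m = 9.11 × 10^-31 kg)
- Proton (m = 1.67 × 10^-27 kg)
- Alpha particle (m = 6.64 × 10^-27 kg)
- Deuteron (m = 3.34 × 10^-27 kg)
The particle is an alpha particle.

From λ = h/(mv), solve for mass:

m = h/(λv)
m = (6.626 × 10^-34 J·s) / (4.62 × 10^-14 m × 2.16 × 10^6 m/s)
m = 6.64 × 10^-27 kg

Comparing with the listed masses, this is closest to an alpha particle.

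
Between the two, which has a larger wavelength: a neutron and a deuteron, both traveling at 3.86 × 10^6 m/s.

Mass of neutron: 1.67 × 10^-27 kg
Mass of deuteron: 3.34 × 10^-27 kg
The neutron has the longer wavelength.

Using λ = h/(mv), since both particles have the same velocity, the wavelength depends only on mass.

For neutron: λ₁ = h/(m₁v) = 1.03 × 10^-13 m
For deuteron: λ₂ = h/(m₂v) = 5.14 × 10^-14 m

Since λ ∝ 1/m at constant velocity, the lighter particle has the longer wavelength.

The neutron has the longer de Broglie wavelength.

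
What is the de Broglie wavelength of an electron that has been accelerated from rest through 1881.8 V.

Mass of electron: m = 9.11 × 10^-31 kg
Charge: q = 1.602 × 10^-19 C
2.83 × 10^-11 m

When a particle is accelerated through voltage V, it gains kinetic energy KE = qV.

The de Broglie wavelength is then λ = h/√(2mqV):

λ = h/√(2mqV)
λ = (6.626 × 10^-34 J·s) / √(2 × 9.11 × 10^-31 kg × 1.602 × 10^-19 C × 1881.8 V)
λ = 2.83 × 10^-11 m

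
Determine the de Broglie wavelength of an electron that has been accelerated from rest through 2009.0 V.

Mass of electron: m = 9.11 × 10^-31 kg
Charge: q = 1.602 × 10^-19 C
2.74 × 10^-11 m

When a particle is accelerated through voltage V, it gains kinetic energy KE = qV.

The de Broglie wavelength is then λ = h/√(2mqV):

λ = h/√(2mqV)
λ = (6.626 × 10^-34 J·s) / √(2 × 9.11 × 10^-31 kg × 1.602 × 10^-19 C × 2009.0 V)
λ = 2.74 × 10^-11 m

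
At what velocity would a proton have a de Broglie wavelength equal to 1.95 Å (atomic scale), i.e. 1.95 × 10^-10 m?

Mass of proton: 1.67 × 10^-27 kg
2.03 × 10^3 m/s

From λ = h/(mv), solve for v:

v = h/(mλ)
v = (6.626 × 10^-34 J·s) / (1.67 × 10^-27 kg × 1.95 × 10^-10 m)
v = 2.03 × 10^3 m/s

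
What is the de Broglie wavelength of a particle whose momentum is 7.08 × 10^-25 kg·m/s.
9.36 × 10^-10 m

Using the de Broglie relation λ = h/p:

λ = h/p
λ = (6.626 × 10^-34 J·s) / (7.08 × 10^-25 kg·m/s)
λ = 9.36 × 10^-10 m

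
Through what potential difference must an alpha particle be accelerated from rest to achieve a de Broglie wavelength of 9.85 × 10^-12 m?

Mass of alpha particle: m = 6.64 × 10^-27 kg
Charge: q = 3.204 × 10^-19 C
1.06 V

From λ = h/√(2mqV), we solve for V:

λ² = h²/(2mqV)
V = h²/(2mqλ²)
V = (6.626 × 10^-34 J·s)² / (2 × 6.64 × 10^-27 kg × 3.204 × 10^-19 C × (9.85 × 10^-12 m)²)
V = 1.06 V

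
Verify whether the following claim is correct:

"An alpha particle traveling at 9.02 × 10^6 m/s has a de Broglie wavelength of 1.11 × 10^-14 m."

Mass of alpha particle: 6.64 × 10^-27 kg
True

The claim is correct.

Using λ = h/(mv):
λ = (6.626 × 10^-34 J·s) / (6.64 × 10^-27 kg × 9.02 × 10^6 m/s)
λ = 1.11 × 10^-14 m

This matches the claimed value.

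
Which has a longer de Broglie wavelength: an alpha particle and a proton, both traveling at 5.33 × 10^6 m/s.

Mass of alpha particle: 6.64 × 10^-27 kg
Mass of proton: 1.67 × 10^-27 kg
The proton has the longer wavelength.

Using λ = h/(mv), since both particles have the same velocity, the wavelength depends only on mass.

For alpha particle: λ₁ = h/(m₁v) = 1.87 × 10^-14 m
For proton: λ₂ = h/(m₂v) = 7.44 × 10^-14 m

Since λ ∝ 1/m at constant velocity, the lighter particle has the longer wavelength.

The proton has the longer de Broglie wavelength.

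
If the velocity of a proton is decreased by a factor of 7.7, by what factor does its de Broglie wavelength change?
The wavelength increases by a factor of 7.7.

From λ = h/(mv), the wavelength is inversely proportional to velocity:

λ ∝ 1/v

If v → v/7.7, then λ → 7.7λ

When velocity is decreased by a factor of 7.7, the wavelength increases by a factor of 7.7.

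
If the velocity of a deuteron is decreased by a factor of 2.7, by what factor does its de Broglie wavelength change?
The wavelength increases by a factor of 2.7.

From λ = h/(mv), the wavelength is inversely proportional to velocity:

λ ∝ 1/v

If v → v/2.7, then λ → 2.7λ

When velocity is decreased by a factor of 2.7, the wavelength increases by a factor of 2.7.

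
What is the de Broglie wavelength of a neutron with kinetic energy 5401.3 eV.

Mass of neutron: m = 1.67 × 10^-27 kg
3.90 × 10^-13 m

Using λ = h/√(2mKE):

First convert KE to Joules: KE = 5401.3 eV = 8.654 × 10^-16 J

λ = h/√(2mKE)
λ = (6.626 × 10^-34 J·s) / √(2 × 1.67 × 10^-27 kg × 8.654 × 10^-16 J)
λ = 3.90 × 10^-13 m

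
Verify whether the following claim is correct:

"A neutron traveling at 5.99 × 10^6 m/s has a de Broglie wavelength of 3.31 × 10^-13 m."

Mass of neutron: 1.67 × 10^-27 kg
False

The claim is incorrect.

Using λ = h/(mv):
λ = (6.626 × 10^-34 J·s) / (1.67 × 10^-27 kg × 5.99 × 10^6 m/s)
λ = 6.62 × 10^-14 m

The actual wavelength differs from the claimed 3.31 × 10^-13 m.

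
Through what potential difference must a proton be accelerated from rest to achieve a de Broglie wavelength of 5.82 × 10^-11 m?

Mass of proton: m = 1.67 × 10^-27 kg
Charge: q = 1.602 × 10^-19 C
2.42 × 10^-1 V

From λ = h/√(2mqV), we solve for V:

λ² = h²/(2mqV)
V = h²/(2mqλ²)
V = (6.626 × 10^-34 J·s)² / (2 × 1.67 × 10^-27 kg × 1.602 × 10^-19 C × (5.82 × 10^-11 m)²)
V = 2.42 × 10^-1 V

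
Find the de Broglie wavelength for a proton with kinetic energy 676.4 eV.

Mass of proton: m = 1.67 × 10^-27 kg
1.10 × 10^-12 m

Using λ = h/√(2mKE):

First convert KE to Joules: KE = 676.4 eV = 1.084 × 10^-16 J

λ = h/√(2mKE)
λ = (6.626 × 10^-34 J·s) / √(2 × 1.67 × 10^-27 kg × 1.084 × 10^-16 J)
λ = 1.10 × 10^-12 m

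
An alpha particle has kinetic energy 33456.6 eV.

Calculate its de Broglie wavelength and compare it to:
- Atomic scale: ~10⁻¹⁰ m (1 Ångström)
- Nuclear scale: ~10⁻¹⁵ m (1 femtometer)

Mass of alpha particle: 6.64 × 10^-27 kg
λ = 7.85 × 10^-14 m, which is between nuclear and atomic scales.

Using λ = h/√(2mKE):

KE = 33456.6 eV = 5.360 × 10^-15 J

λ = h/√(2mKE)
λ = (6.626 × 10^-34 J·s) / √(2 × 6.64 × 10^-27 kg × 5.360 × 10^-15 J)
λ = 7.85 × 10^-14 m

Comparison:
- Atomic scale (10⁻¹⁰ m): λ is 0.00079× this size
- Nuclear scale (10⁻¹⁵ m): λ is 79× this size

The wavelength is between nuclear and atomic scales.

This wavelength is appropriate for probing atomic structure but too large for nuclear physics experiments.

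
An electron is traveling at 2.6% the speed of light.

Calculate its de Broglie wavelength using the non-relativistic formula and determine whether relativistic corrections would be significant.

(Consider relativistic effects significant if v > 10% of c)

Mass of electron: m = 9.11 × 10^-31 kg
No, relativistic corrections are not needed.

Using the non-relativistic de Broglie formula λ = h/(mv):

v = 2.6% × c = 7.795 × 10^6 m/s

λ = h/(mv)
λ = (6.626 × 10^-34 J·s) / (9.11 × 10^-31 kg × 7.795 × 10^6 m/s)
λ = 9.33 × 10^-11 m

Since v = 2.6% of c < 10% of c, relativistic corrections are NOT significant and this non-relativistic result is a good approximation.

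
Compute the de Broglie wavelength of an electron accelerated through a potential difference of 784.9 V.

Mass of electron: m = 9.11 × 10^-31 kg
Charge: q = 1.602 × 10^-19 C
4.38 × 10^-11 m

When a particle is accelerated through voltage V, it gains kinetic energy KE = qV.

The de Broglie wavelength is then λ = h/√(2mqV):

λ = h/√(2mqV)
λ = (6.626 × 10^-34 J·s) / √(2 × 9.11 × 10^-31 kg × 1.602 × 10^-19 C × 784.9 V)
λ = 4.38 × 10^-11 m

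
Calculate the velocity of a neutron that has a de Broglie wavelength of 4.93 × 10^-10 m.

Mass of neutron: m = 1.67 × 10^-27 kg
8.05 × 10^2 m/s

From the de Broglie relation λ = h/(mv), we solve for v:

v = h/(mλ)
v = (6.626 × 10^-34 J·s) / (1.67 × 10^-27 kg × 4.93 × 10^-10 m)
v = 8.05 × 10^2 m/s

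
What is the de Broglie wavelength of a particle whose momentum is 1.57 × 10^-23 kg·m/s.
4.22 × 10^-11 m

Using the de Broglie relation λ = h/p:

λ = h/p
λ = (6.626 × 10^-34 J·s) / (1.57 × 10^-23 kg·m/s)
λ = 4.22 × 10^-11 m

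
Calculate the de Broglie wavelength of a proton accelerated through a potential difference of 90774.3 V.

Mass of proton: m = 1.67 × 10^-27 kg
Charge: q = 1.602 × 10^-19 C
9.51 × 10^-14 m

When a particle is accelerated through voltage V, it gains kinetic energy KE = qV.

The de Broglie wavelength is then λ = h/√(2mqV):

λ = h/√(2mqV)
λ = (6.626 × 10^-34 J·s) / √(2 × 1.67 × 10^-27 kg × 1.602 × 10^-19 C × 90774.3 V)
λ = 9.51 × 10^-14 m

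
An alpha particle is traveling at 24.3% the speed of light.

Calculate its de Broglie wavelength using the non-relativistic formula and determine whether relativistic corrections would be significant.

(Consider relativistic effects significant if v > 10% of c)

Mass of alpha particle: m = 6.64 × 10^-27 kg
Yes, relativistic corrections are needed.

Using the non-relativistic de Broglie formula λ = h/(mv):

v = 24.3% × c = 7.285 × 10^7 m/s

λ = h/(mv)
λ = (6.626 × 10^-34 J·s) / (6.64 × 10^-27 kg × 7.285 × 10^7 m/s)
λ = 1.37 × 10^-15 m

Since v = 24.3% of c > 10% of c, relativistic corrections ARE significant and the actual wavelength would differ from this non-relativistic estimate.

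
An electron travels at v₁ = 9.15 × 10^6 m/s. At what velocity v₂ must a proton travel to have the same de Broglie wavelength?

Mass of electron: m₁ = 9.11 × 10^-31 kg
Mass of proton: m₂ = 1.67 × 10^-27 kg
v₂ = 4.99 × 10^3 m/s

For equal de Broglie wavelengths: λ₁ = λ₂

h/(m₁v₁) = h/(m₂v₂)
m₁v₁ = m₂v₂
v₂ = v₁ · (m₁/m₂)

v₂ = 9.15 × 10^6 m/s × (9.11 × 10^-31 kg / 1.67 × 10^-27 kg)
v₂ = 4.99 × 10^3 m/s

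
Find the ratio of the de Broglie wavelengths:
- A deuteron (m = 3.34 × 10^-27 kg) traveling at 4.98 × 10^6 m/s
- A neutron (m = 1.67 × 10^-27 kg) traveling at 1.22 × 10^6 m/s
λ₁/λ₂ = 0.122

Using λ = h/(mv):

λ₁ = h/(m₁v₁) = 3.98 × 10^-14 m
λ₂ = h/(m₂v₂) = 3.25 × 10^-13 m

Ratio λ₁/λ₂ = (m₂v₂)/(m₁v₁)
         = (1.67 × 10^-27 kg × 1.22 × 10^6 m/s) / (3.34 × 10^-27 kg × 4.98 × 10^6 m/s)
         = 0.122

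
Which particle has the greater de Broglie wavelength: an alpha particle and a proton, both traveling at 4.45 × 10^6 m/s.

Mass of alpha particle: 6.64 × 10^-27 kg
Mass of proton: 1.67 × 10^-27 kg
The proton has the longer wavelength.

Using λ = h/(mv), since both particles have the same velocity, the wavelength depends only on mass.

For alpha particle: λ₁ = h/(m₁v) = 2.24 × 10^-14 m
For proton: λ₂ = h/(m₂v) = 8.92 × 10^-14 m

Since λ ∝ 1/m at constant velocity, the lighter particle has the longer wavelength.

The proton has the longer de Broglie wavelength.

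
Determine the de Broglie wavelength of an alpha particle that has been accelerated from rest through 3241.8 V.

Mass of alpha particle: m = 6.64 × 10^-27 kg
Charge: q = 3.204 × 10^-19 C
1.78 × 10^-13 m

When a particle is accelerated through voltage V, it gains kinetic energy KE = qV.

The de Broglie wavelength is then λ = h/√(2mqV):

λ = h/√(2mqV)
λ = (6.626 × 10^-34 J·s) / √(2 × 6.64 × 10^-27 kg × 3.204 × 10^-19 C × 3241.8 V)
λ = 1.78 × 10^-13 m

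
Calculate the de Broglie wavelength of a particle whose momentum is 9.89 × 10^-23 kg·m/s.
6.70 × 10^-12 m

Using the de Broglie relation λ = h/p:

λ = h/p
λ = (6.626 × 10^-34 J·s) / (9.89 × 10^-23 kg·m/s)
λ = 6.70 × 10^-12 m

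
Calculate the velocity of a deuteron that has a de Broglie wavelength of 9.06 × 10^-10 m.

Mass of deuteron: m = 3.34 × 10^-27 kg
2.19 × 10^2 m/s

From the de Broglie relation λ = h/(mv), we solve for v:

v = h/(mλ)
v = (6.626 × 10^-34 J·s) / (3.34 × 10^-27 kg × 9.06 × 10^-10 m)
v = 2.19 × 10^2 m/s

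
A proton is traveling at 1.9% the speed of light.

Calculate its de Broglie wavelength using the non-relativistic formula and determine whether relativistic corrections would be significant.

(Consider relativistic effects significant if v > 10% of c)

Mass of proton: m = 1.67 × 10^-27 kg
No, relativistic corrections are not needed.

Using the non-relativistic de Broglie formula λ = h/(mv):

v = 1.9% × c = 5.696 × 10^6 m/s

λ = h/(mv)
λ = (6.626 × 10^-34 J·s) / (1.67 × 10^-27 kg × 5.696 × 10^6 m/s)
λ = 6.97 × 10^-14 m

Since v = 1.9% of c < 10% of c, relativistic corrections are NOT significant and this non-relativistic result is a good approximation.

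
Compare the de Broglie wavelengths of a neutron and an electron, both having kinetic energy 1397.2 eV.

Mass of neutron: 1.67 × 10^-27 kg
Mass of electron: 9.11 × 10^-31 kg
The electron has the longer wavelength.

Using λ = h/√(2mKE):

For neutron: λ₁ = h/√(2m₁KE) = 7.66 × 10^-13 m
For electron: λ₂ = h/√(2m₂KE) = 3.28 × 10^-11 m

Since λ ∝ 1/√m at constant kinetic energy, the lighter particle has the longer wavelength.

The electron has the longer de Broglie wavelength.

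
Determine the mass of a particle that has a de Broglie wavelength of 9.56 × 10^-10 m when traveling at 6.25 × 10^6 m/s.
1.11 × 10^-31 kg

From the de Broglie relation λ = h/(mv), we solve for m:

m = h/(λv)
m = (6.626 × 10^-34 J·s) / (9.56 × 10^-10 m × 6.25 × 10^6 m/s)
m = 1.11 × 10^-31 kg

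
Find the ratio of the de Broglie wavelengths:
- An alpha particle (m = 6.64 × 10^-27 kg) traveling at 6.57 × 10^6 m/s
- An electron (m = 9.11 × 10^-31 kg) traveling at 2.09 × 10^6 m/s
λ₁/λ₂ = 4.36 × 10^-5

Using λ = h/(mv):

λ₁ = h/(m₁v₁) = 1.52 × 10^-14 m
λ₂ = h/(m₂v₂) = 3.48 × 10^-10 m

Ratio λ₁/λ₂ = (m₂v₂)/(m₁v₁)
         = (9.11 × 10^-31 kg × 2.09 × 10^6 m/s) / (6.64 × 10^-27 kg × 6.57 × 10^6 m/s)
         = 4.36 × 10^-5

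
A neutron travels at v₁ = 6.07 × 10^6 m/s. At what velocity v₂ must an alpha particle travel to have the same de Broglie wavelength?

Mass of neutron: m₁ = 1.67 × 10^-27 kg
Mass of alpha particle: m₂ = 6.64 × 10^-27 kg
v₂ = 1.53 × 10^6 m/s

For equal de Broglie wavelengths: λ₁ = λ₂

h/(m₁v₁) = h/(m₂v₂)
m₁v₁ = m₂v₂
v₂ = v₁ · (m₁/m₂)

v₂ = 6.07 × 10^6 m/s × (1.67 × 10^-27 kg / 6.64 × 10^-27 kg)
v₂ = 1.53 × 10^6 m/s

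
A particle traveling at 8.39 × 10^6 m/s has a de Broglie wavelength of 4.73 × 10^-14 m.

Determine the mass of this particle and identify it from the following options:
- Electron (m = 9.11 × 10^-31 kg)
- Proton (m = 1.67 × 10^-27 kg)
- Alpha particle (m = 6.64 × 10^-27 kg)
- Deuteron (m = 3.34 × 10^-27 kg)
The particle is a proton.

From λ = h/(mv), solve for mass:

m = h/(λv)
m = (6.626 × 10^-34 J·s) / (4.73 × 10^-14 m × 8.39 × 10^6 m/s)
m = 1.67 × 10^-27 kg

Comparing with the listed masses, this is closest to a proton.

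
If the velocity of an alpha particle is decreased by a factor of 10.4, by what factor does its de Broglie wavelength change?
The wavelength increases by a factor of 10.4.

From λ = h/(mv), the wavelength is inversely proportional to velocity:

λ ∝ 1/v

If v → v/10.4, then λ → 10.4λ

When velocity is decreased by a factor of 10.4, the wavelength increases by a factor of 10.4.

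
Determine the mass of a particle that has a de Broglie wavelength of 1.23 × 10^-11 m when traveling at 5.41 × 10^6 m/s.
9.96 × 10^-30 kg

From the de Broglie relation λ = h/(mv), we solve for m:

m = h/(λv)
m = (6.626 × 10^-34 J·s) / (1.23 × 10^-11 m × 5.41 × 10^6 m/s)
m = 9.96 × 10^-30 kg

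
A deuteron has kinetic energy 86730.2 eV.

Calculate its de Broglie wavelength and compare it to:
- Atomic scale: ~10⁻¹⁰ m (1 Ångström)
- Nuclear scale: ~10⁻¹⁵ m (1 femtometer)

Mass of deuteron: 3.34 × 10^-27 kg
λ = 6.88 × 10^-14 m, which is between nuclear and atomic scales.

Using λ = h/√(2mKE):

KE = 86730.2 eV = 1.390 × 10^-14 J

λ = h/√(2mKE)
λ = (6.626 × 10^-34 J·s) / √(2 × 3.34 × 10^-27 kg × 1.390 × 10^-14 J)
λ = 6.88 × 10^-14 m

Comparison:
- Atomic scale (10⁻¹⁰ m): λ is 0.00069× this size
- Nuclear scale (10⁻¹⁵ m): λ is 69× this size

The wavelength is between nuclear and atomic scales.

This wavelength is appropriate for probing atomic structure but too large for nuclear physics experiments.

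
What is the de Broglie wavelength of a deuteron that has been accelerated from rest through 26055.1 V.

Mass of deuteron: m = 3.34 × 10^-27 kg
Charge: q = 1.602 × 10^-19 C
1.25 × 10^-13 m

When a particle is accelerated through voltage V, it gains kinetic energy KE = qV.

The de Broglie wavelength is then λ = h/√(2mqV):

λ = h/√(2mqV)
λ = (6.626 × 10^-34 J·s) / √(2 × 3.34 × 10^-27 kg × 1.602 × 10^-19 C × 26055.1 V)
λ = 1.25 × 10^-13 m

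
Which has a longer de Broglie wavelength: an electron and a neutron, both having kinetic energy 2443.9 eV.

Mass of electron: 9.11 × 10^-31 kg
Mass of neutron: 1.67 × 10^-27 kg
The electron has the longer wavelength.

Using λ = h/√(2mKE):

For electron: λ₁ = h/√(2m₁KE) = 2.48 × 10^-11 m
For neutron: λ₂ = h/√(2m₂KE) = 5.79 × 10^-13 m

Since λ ∝ 1/√m at constant kinetic energy, the lighter particle has the longer wavelength.

The electron has the longer de Broglie wavelength.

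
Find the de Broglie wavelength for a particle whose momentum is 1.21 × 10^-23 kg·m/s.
5.48 × 10^-11 m

Using the de Broglie relation λ = h/p:

λ = h/p
λ = (6.626 × 10^-34 J·s) / (1.21 × 10^-23 kg·m/s)
λ = 5.48 × 10^-11 m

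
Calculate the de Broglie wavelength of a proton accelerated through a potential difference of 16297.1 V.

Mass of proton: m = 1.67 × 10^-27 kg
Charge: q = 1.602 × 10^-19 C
2.24 × 10^-13 m

When a particle is accelerated through voltage V, it gains kinetic energy KE = qV.

The de Broglie wavelength is then λ = h/√(2mqV):

λ = h/√(2mqV)
λ = (6.626 × 10^-34 J·s) / √(2 × 1.67 × 10^-27 kg × 1.602 × 10^-19 C × 16297.1 V)
λ = 2.24 × 10^-13 m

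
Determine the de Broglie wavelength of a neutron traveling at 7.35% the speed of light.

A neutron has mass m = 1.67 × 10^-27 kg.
1.80 × 10^-14 m

Using the de Broglie relation λ = h/(mv):

v = 7.35% × c = 2.203 × 10^7 m/s

λ = h/(mv)
λ = (6.626 × 10^-34 J·s) / (1.67 × 10^-27 kg × 2.203 × 10^7 m/s)
λ = 1.80 × 10^-14 m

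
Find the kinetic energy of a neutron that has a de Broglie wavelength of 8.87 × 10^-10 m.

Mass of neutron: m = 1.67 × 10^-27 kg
1.67 × 10^-22 J (or 1.04 × 10^-3 eV)

From λ = h/√(2mKE), we solve for KE:

λ² = h²/(2mKE)
KE = h²/(2mλ²)
KE = (6.626 × 10^-34 J·s)² / (2 × 1.67 × 10^-27 kg × (8.87 × 10^-10 m)²)
KE = 1.67 × 10^-22 J
KE = 1.04 × 10^-3 eV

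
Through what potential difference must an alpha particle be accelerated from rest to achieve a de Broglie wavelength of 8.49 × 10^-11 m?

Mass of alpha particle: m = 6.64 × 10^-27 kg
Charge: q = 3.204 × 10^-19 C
1.43 × 10^-2 V

From λ = h/√(2mqV), we solve for V:

λ² = h²/(2mqV)
V = h²/(2mqλ²)
V = (6.626 × 10^-34 J·s)² / (2 × 6.64 × 10^-27 kg × 3.204 × 10^-19 C × (8.49 × 10^-11 m)²)
V = 1.43 × 10^-2 V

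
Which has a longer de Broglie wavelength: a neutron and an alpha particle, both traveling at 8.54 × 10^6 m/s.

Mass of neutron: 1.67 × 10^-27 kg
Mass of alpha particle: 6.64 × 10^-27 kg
The neutron has the longer wavelength.

Using λ = h/(mv), since both particles have the same velocity, the wavelength depends only on mass.

For neutron: λ₁ = h/(m₁v) = 4.65 × 10^-14 m
For alpha particle: λ₂ = h/(m₂v) = 1.17 × 10^-14 m

Since λ ∝ 1/m at constant velocity, the lighter particle has the longer wavelength.

The neutron has the longer de Broglie wavelength.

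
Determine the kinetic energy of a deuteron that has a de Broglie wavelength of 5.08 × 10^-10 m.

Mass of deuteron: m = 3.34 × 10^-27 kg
2.55 × 10^-22 J (or 1.59 × 10^-3 eV)

From λ = h/√(2mKE), we solve for KE:

λ² = h²/(2mKE)
KE = h²/(2mλ²)
KE = (6.626 × 10^-34 J·s)² / (2 × 3.34 × 10^-27 kg × (5.08 × 10^-10 m)²)
KE = 2.55 × 10^-22 J
KE = 1.59 × 10^-3 eV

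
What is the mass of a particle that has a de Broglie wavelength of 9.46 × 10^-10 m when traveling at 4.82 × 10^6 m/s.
1.45 × 10^-31 kg

From the de Broglie relation λ = h/(mv), we solve for m:

m = h/(λv)
m = (6.626 × 10^-34 J·s) / (9.46 × 10^-10 m × 4.82 × 10^6 m/s)
m = 1.45 × 10^-31 kg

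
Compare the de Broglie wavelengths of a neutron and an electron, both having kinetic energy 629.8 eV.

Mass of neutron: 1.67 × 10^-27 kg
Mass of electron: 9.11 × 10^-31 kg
The electron has the longer wavelength.

Using λ = h/√(2mKE):

For neutron: λ₁ = h/√(2m₁KE) = 1.14 × 10^-12 m
For electron: λ₂ = h/√(2m₂KE) = 4.89 × 10^-11 m

Since λ ∝ 1/√m at constant kinetic energy, the lighter particle has the longer wavelength.

The electron has the longer de Broglie wavelength.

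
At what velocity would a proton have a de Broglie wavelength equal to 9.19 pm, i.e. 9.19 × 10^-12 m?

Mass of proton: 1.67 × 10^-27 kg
4.32 × 10^4 m/s

From λ = h/(mv), solve for v:

v = h/(mλ)
v = (6.626 × 10^-34 J·s) / (1.67 × 10^-27 kg × 9.19 × 10^-12 m)
v = 4.32 × 10^4 m/s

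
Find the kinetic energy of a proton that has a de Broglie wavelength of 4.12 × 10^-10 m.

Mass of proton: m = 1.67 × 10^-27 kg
7.74 × 10^-22 J (or 4.83 × 10^-3 eV)

From λ = h/√(2mKE), we solve for KE:

λ² = h²/(2mKE)
KE = h²/(2mλ²)
KE = (6.626 × 10^-34 J·s)² / (2 × 1.67 × 10^-27 kg × (4.12 × 10^-10 m)²)
KE = 7.74 × 10^-22 J
KE = 4.83 × 10^-3 eV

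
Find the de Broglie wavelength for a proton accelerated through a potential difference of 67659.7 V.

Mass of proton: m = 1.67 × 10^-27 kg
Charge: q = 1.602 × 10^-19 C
1.10 × 10^-13 m

When a particle is accelerated through voltage V, it gains kinetic energy KE = qV.

The de Broglie wavelength is then λ = h/√(2mqV):

λ = h/√(2mqV)
λ = (6.626 × 10^-34 J·s) / √(2 × 1.67 × 10^-27 kg × 1.602 × 10^-19 C × 67659.7 V)
λ = 1.10 × 10^-13 m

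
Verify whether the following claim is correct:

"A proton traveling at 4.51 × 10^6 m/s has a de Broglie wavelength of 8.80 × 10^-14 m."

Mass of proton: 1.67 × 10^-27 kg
True

The claim is correct.

Using λ = h/(mv):
λ = (6.626 × 10^-34 J·s) / (1.67 × 10^-27 kg × 4.51 × 10^6 m/s)
λ = 8.80 × 10^-14 m

This matches the claimed value.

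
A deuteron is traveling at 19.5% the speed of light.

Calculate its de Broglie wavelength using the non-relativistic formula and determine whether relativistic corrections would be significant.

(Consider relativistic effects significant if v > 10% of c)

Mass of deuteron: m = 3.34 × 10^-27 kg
Yes, relativistic corrections are needed.

Using the non-relativistic de Broglie formula λ = h/(mv):

v = 19.5% × c = 5.846 × 10^7 m/s

λ = h/(mv)
λ = (6.626 × 10^-34 J·s) / (3.34 × 10^-27 kg × 5.846 × 10^7 m/s)
λ = 3.39 × 10^-15 m

Since v = 19.5% of c > 10% of c, relativistic corrections ARE significant and the actual wavelength would differ from this non-relativistic estimate.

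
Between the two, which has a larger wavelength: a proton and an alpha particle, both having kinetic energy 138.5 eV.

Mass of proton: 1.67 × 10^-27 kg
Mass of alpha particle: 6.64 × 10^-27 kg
The proton has the longer wavelength.

Using λ = h/√(2mKE):

For proton: λ₁ = h/√(2m₁KE) = 2.43 × 10^-12 m
For alpha particle: λ₂ = h/√(2m₂KE) = 1.22 × 10^-12 m

Since λ ∝ 1/√m at constant kinetic energy, the lighter particle has the longer wavelength.

The proton has the longer de Broglie wavelength.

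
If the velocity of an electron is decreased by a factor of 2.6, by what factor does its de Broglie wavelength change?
The wavelength increases by a factor of 2.6.

From λ = h/(mv), the wavelength is inversely proportional to velocity:

λ ∝ 1/v

If v → v/2.6, then λ → 2.6λ

When velocity is decreased by a factor of 2.6, the wavelength increases by a factor of 2.6.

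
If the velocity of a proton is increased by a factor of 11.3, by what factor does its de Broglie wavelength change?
The wavelength decreases by a factor of 11.3.

From λ = h/(mv), the wavelength is inversely proportional to velocity:

λ ∝ 1/v

If v → 11.3v, then λ → λ/11.3

When velocity is increased by a factor of 11.3, the wavelength decreases by a factor of 11.3.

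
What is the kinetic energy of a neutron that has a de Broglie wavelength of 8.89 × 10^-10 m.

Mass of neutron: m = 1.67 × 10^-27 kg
1.66 × 10^-22 J (or 1.04 × 10^-3 eV)

From λ = h/√(2mKE), we solve for KE:

λ² = h²/(2mKE)
KE = h²/(2mλ²)
KE = (6.626 × 10^-34 J·s)² / (2 × 1.67 × 10^-27 kg × (8.89 × 10^-10 m)²)
KE = 1.66 × 10^-22 J
KE = 1.04 × 10^-3 eV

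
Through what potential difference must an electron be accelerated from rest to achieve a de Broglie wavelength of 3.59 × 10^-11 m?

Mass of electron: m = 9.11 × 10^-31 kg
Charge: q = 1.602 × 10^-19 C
1.17 × 10^3 V

From λ = h/√(2mqV), we solve for V:

λ² = h²/(2mqV)
V = h²/(2mqλ²)
V = (6.626 × 10^-34 J·s)² / (2 × 9.11 × 10^-31 kg × 1.602 × 10^-19 C × (3.59 × 10^-11 m)²)
V = 1.17 × 10^3 V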